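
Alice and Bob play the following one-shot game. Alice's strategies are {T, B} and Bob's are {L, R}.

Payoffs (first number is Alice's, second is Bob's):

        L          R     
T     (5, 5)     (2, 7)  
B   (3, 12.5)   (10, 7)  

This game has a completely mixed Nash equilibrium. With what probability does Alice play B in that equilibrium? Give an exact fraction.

Let p be the probability that Alice plays T. In a completely mixed equilibrium, Bob must be indifferent between L and R.
Bob's expected payoff from L is 5p + 12.5(1−p); from R it is 7p + 7(1−p).
Setting these equal: −7.5p + 12.5 = 7, so p = 11/15.
Therefore Alice plays B with probability 1 − 11/15 = 4/15.

4/15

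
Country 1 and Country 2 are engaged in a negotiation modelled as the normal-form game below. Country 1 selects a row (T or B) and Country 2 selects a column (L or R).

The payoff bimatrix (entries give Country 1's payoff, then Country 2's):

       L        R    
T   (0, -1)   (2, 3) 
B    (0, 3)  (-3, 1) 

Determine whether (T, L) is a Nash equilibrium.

At (T, L), Country 1 earns 0; switching to B would give 0, so Country 1 has no profitable deviation.
Country 2 earns -1; switching to R would give 3, so Country 2 would deviate.
Since at least one player can profitably deviate, this is not a Nash equilibrium.

No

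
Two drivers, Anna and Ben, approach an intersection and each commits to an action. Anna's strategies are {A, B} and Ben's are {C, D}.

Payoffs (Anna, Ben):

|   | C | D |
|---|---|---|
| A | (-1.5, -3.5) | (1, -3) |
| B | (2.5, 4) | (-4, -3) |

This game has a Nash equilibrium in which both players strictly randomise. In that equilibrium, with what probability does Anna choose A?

14/15

Let p be the probability that Anna plays A. In a completely mixed equilibrium, Ben must be indifferent between C and D.
Ben's expected payoff from C is −3.5p + 4(1−p); from D it is −3p − 3(1−p).
Setting these equal: −7.5p + 4 = -3, so p = 14/15.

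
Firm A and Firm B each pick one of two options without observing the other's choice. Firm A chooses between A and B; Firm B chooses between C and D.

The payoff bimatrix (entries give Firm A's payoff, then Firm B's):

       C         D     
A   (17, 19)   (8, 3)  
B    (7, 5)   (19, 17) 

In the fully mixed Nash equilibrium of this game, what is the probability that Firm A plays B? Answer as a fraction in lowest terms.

Let r be the probability that Firm A plays A. In a completely mixed equilibrium, Firm B must be indifferent between C and D.
Firm B's expected payoff from C is 19r + 5(1−r); from D it is 3r + 17(1−r).
Setting these equal: 14r + 5 = −14r + 17, so r = 3/7.
Therefore Firm A plays B with probability 1 − 3/7 = 4/7.

4/7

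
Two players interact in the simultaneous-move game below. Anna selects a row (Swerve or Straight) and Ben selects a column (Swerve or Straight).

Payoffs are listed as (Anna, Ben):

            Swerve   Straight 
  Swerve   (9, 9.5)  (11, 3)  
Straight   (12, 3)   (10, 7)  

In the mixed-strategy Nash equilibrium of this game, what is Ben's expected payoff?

115/21

First find x, the probability Anna plays Swerve, from Ben's indifference between Swerve and Straight: 9.5x + 3(1−x) = 3x + 7(1−x), giving x = 8/21.
Since Ben is indifferent in equilibrium, Ben's expected payoff equals the payoff from either column against (8/21, 13/21). Using Swerve: 9.5(8/21) + 3(13/21) = 115/21.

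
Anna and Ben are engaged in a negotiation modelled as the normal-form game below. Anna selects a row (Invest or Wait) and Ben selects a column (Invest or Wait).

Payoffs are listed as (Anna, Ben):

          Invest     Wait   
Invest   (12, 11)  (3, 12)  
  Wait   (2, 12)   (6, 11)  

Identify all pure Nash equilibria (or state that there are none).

none

(Invest, Invest): Ben prefers Wait (12 > 11) — not an equilibrium.
(Invest, Wait): Anna prefers Wait (6 > 3) — not an equilibrium.
(Wait, Invest): Anna prefers Invest (12 > 2) — not an equilibrium.
(Wait, Wait): Ben prefers Invest (12 > 11) — not an equilibrium.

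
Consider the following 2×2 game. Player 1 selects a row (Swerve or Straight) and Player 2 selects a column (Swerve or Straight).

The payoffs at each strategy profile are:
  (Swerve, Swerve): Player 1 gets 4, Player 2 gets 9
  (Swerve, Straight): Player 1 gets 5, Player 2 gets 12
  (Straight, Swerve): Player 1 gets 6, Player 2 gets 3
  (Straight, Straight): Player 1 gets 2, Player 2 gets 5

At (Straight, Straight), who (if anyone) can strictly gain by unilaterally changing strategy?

Player 1

Player 1 at (Straight, Straight) earns 2; deviating to Swerve yields 5 — a strict improvement.
Player 2 earns 5; deviating to Swerve yields 3 — not better.
Only Player 1 has a strictly profitable deviation.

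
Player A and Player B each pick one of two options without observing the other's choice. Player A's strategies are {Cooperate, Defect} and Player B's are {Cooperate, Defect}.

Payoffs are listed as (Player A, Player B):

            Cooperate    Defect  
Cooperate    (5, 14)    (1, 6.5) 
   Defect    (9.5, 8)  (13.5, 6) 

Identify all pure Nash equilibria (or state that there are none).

(Defect, Cooperate)

(Cooperate, Cooperate): Player A prefers Defect (9.5 > 5) — not an equilibrium.
(Cooperate, Defect): Player A prefers Defect (13.5 > 1); Player B prefers Cooperate (14 > 6.5) — not an equilibrium.
(Defect, Cooperate): Player A gets 9.5 ≥ 5 from Cooperate, and Player B gets 8 ≥ 6 from Defect — Nash equilibrium.
(Defect, Defect): Player B prefers Cooperate (8 > 6) — not an equilibrium.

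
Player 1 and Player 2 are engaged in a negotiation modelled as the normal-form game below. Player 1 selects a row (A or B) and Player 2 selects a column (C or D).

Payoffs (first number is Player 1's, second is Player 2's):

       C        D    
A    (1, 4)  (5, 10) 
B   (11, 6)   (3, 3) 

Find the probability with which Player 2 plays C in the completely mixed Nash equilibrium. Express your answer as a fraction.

Let c be the probability that Player 2 plays C. In a completely mixed equilibrium, Player 1 must be indifferent between A and B.
Player 1's expected payoff from A is c + 5(1−c); from B it is 11c + 3(1−c).
Setting these equal: −4c + 5 = 8c + 3, so c = 1/6.

1/6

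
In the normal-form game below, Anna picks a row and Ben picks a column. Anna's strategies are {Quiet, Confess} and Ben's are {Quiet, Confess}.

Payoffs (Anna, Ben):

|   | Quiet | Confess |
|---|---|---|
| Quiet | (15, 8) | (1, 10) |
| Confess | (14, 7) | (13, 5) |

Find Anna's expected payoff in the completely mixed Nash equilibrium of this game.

181/13

First find q, the probability Ben plays Quiet, from Anna's indifference between Quiet and Confess: 15q + (1−q) = 14q + 13(1−q), giving q = 12/13.
Since Anna is indifferent in equilibrium, Anna's expected payoff equals the payoff from either row against (12/13, 1/13). Using Quiet: 15(12/13) + (1/13) = 181/13.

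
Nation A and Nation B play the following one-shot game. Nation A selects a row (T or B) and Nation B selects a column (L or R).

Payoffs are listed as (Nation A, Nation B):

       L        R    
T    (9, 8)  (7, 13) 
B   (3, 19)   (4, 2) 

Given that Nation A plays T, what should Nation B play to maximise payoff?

R

Against T, Nation B earns 8 from L and 13 from R.
So R is the best response.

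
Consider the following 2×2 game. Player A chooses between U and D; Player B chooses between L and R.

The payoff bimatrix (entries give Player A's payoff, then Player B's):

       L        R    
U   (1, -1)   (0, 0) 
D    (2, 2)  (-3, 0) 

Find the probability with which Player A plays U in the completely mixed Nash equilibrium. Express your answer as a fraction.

2/3

Let r be the probability that Player A plays U. In a completely mixed equilibrium, Player B must be indifferent between L and R.
Player B's expected payoff from L is −r + 2(1−r); from R it is 0.
Setting these equal: −3r + 2 = 0, so r = 2/3.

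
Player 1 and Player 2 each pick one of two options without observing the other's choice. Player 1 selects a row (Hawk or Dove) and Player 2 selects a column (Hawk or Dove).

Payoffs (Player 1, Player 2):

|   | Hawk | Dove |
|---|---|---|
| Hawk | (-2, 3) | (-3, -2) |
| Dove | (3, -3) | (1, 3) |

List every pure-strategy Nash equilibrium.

(Hawk, Hawk): Player 1 prefers Dove (3 > -2) — not an equilibrium.
(Hawk, Dove): Player 1 prefers Dove (1 > -3); Player 2 prefers Hawk (3 > -2) — not an equilibrium.
(Dove, Hawk): Player 2 prefers Dove (3 > -3) — not an equilibrium.
(Dove, Dove): Player 1 gets 1 ≥ -3 from Hawk, and Player 2 gets 3 ≥ -3 from Hawk — Nash equilibrium.

(Dove, Dove)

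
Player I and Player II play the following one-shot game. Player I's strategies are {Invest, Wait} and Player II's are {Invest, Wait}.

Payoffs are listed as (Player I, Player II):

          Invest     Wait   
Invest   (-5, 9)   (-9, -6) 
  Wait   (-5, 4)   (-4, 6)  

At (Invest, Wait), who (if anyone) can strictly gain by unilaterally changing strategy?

Player I at (Invest, Wait) earns -9; deviating to Wait yields -4 — a strict improvement.
Player II earns -6; deviating to Invest yields 9 — a strict improvement.
Both Player I and Player II have strictly profitable deviations.

Both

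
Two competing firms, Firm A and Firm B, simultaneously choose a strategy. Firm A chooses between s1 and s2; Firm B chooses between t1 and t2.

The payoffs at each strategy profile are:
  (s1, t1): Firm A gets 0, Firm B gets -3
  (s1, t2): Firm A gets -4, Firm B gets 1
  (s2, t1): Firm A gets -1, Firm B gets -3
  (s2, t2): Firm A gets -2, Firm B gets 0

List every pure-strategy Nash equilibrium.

(s2, t2)

(s1, t1): Firm B prefers t2 (1 > -3) — not an equilibrium.
(s1, t2): Firm A prefers s2 (-2 > -4) — not an equilibrium.
(s2, t1): Firm A prefers s1 (0 > -1); Firm B prefers t2 (0 > -3) — not an equilibrium.
(s2, t2): Firm A gets -2 ≥ -4 from s1, and Firm B gets 0 ≥ -3 from t1 — Nash equilibrium.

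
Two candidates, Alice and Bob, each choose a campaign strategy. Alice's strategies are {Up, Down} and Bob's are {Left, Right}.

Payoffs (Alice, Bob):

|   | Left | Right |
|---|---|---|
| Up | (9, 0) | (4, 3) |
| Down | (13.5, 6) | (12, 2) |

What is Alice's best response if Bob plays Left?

Down

Against Left, Alice earns 9 from Up and 13.5 from Down.
So Down is the best response.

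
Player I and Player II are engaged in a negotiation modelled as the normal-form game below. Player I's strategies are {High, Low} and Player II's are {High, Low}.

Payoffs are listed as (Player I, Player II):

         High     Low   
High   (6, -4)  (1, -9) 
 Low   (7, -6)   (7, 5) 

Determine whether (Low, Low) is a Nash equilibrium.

Yes

At (Low, Low), Player I earns 7; switching to High would give 1, so Player I has no profitable deviation.
Player II earns 5; switching to High would give -6, so Player II has no profitable deviation.
Neither player can gain by a unilateral deviation, so this profile is a Nash equilibrium.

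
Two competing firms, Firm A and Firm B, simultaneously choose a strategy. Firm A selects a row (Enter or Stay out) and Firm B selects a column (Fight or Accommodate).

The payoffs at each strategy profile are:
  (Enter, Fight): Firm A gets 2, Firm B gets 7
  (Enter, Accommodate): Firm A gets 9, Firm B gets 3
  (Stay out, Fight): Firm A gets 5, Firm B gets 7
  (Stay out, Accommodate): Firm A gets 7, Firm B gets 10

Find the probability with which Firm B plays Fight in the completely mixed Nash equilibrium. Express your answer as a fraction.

2/5

Let q be the probability that Firm B plays Fight. In a completely mixed equilibrium, Firm A must be indifferent between Enter and Stay out.
Firm A's expected payoff from Enter is 2q + 9(1−q); from Stay out it is 5q + 7(1−q).
Setting these equal: −7q + 9 = −2q + 7, so q = 2/5.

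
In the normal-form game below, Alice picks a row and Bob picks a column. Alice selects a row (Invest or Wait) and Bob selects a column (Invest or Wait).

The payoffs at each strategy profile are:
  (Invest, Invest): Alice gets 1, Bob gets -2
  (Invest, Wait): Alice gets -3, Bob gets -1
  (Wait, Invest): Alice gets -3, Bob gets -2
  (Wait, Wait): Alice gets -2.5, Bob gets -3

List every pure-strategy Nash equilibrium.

none

(Invest, Invest): Bob prefers Wait (-1 > -2) — not an equilibrium.
(Invest, Wait): Alice prefers Wait (-2.5 > -3) — not an equilibrium.
(Wait, Invest): Alice prefers Invest (1 > -3) — not an equilibrium.
(Wait, Wait): Bob prefers Invest (-2 > -3) — not an equilibrium.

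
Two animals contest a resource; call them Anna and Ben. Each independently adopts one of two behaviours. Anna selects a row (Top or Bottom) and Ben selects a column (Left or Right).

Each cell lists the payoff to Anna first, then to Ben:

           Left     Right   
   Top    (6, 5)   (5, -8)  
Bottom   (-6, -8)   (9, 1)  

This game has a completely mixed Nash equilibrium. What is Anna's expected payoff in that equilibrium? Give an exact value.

First find q, the probability Ben plays Left, from Anna's indifference between Top and Bottom: 6q + 5(1−q) = −6q + 9(1−q), giving q = 1/4.
Since Anna is indifferent in equilibrium, Anna's expected payoff equals the payoff from either row against (1/4, 3/4). Using Top: 6(1/4) + 5(3/4) = 21/4.

21/4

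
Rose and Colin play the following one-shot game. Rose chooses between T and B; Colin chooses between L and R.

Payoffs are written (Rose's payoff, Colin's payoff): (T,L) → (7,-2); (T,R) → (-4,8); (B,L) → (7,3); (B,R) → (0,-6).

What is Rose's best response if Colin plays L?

Against L, Rose earns 7 from T and 7 from B.
So either strategy is a best response.

either — both T and B are best responses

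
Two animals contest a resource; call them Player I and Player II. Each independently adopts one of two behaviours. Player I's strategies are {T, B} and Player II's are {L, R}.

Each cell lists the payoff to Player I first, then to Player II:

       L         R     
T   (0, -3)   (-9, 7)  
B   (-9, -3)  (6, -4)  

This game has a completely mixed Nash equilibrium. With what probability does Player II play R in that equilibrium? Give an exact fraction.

Let y be the probability that Player II plays L. In a completely mixed equilibrium, Player I must be indifferent between T and B.
Player I's expected payoff from T is −9(1−y); from B it is −9y + 6(1−y).
Setting these equal: 9y − 9 = −15y + 6, so y = 5/8.
Therefore Player II plays R with probability 1 − 5/8 = 3/8.

3/8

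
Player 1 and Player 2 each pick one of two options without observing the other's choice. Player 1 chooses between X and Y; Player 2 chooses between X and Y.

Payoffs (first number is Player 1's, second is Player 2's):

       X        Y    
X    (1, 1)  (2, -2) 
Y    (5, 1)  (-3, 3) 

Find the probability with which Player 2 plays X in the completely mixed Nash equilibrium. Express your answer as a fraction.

5/9

Let y be the probability that Player 2 plays X. In a completely mixed equilibrium, Player 1 must be indifferent between X and Y.
Player 1's expected payoff from X is y + 2(1−y); from Y it is 5y − 3(1−y).
Setting these equal: −y + 2 = 8y − 3, so y = 5/9.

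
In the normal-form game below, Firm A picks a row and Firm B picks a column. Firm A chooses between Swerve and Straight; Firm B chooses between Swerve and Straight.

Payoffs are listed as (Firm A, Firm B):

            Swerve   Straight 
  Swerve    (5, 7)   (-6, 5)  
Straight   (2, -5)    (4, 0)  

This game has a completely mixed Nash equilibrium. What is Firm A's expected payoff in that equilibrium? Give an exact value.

32/13

First find y, the probability Firm B plays Swerve, from Firm A's indifference between Swerve and Straight: 5y − 6(1−y) = 2y + 4(1−y), giving y = 10/13.
Since Firm A is indifferent in equilibrium, Firm A's expected payoff equals the payoff from either row against (10/13, 3/13). Using Swerve: 5(10/13) − 6(3/13) = 32/13.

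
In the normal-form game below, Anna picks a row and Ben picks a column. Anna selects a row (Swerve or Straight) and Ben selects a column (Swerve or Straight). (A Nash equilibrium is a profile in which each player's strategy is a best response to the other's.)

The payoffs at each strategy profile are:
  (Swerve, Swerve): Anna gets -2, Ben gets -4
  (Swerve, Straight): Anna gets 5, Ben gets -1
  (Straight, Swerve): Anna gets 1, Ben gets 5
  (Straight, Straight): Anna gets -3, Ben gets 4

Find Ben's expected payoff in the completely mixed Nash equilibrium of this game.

First find x, the probability Anna plays Swerve, from Ben's indifference between Swerve and Straight: −4x + 5(1−x) = −x + 4(1−x), giving x = 1/4.
Since Ben is indifferent in equilibrium, Ben's expected payoff equals the payoff from either column against (1/4, 3/4). Using Swerve: −4(1/4) + 5(3/4) = 11/4.

11/4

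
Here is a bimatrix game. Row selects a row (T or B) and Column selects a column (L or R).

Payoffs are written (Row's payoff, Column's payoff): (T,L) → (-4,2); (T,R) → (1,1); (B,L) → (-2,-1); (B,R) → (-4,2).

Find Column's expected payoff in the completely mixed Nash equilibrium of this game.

5/4

First find x, the probability Row plays T, from Column's indifference between L and R: 2x − (1−x) = x + 2(1−x), giving x = 3/4.
Since Column is indifferent in equilibrium, Column's expected payoff equals the payoff from either column against (3/4, 1/4). Using L: 2(3/4) − (1/4) = 5/4.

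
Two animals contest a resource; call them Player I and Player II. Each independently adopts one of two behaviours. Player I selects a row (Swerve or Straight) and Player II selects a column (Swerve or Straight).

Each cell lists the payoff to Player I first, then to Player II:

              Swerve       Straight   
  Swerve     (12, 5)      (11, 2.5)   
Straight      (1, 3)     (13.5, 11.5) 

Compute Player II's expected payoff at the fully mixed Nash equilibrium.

First find p, the probability Player I plays Swerve, from Player II's indifference between Swerve and Straight: 5p + 3(1−p) = 2.5p + 11.5(1−p), giving p = 17/22.
Since Player II is indifferent in equilibrium, Player II's expected payoff equals the payoff from either column against (17/22, 5/22). Using Swerve: 5(17/22) + 3(5/22) = 50/11.

50/11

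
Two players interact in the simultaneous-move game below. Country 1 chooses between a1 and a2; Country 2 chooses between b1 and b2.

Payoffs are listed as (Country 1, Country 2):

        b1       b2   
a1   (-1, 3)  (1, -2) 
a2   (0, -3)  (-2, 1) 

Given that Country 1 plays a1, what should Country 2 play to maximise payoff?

Against a1, Country 2 earns 3 from b1 and -2 from b2.
So b1 is the best response.

b1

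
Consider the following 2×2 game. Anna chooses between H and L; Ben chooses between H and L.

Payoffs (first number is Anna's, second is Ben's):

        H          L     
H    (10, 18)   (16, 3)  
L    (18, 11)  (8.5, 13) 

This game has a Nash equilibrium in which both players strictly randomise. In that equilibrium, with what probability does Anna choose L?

Let r be the probability that Anna plays H. In a completely mixed equilibrium, Ben must be indifferent between H and L.
Ben's expected payoff from H is 18r + 11(1−r); from L it is 3r + 13(1−r).
Setting these equal: 7r + 11 = −10r + 13, so r = 2/17.
Therefore Anna plays L with probability 1 − 2/17 = 15/17.

15/17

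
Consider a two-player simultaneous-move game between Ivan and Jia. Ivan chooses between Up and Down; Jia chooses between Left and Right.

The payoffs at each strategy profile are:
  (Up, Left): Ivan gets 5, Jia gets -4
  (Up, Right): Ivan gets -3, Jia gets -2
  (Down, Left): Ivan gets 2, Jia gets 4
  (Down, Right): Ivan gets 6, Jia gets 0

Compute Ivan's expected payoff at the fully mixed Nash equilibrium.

First find y, the probability Jia plays Left, from Ivan's indifference between Up and Down: 5y − 3(1−y) = 2y + 6(1−y), giving y = 3/4.
Since Ivan is indifferent in equilibrium, Ivan's expected payoff equals the payoff from either row against (3/4, 1/4). Using Up: 5(3/4) − 3(1/4) = 3.

3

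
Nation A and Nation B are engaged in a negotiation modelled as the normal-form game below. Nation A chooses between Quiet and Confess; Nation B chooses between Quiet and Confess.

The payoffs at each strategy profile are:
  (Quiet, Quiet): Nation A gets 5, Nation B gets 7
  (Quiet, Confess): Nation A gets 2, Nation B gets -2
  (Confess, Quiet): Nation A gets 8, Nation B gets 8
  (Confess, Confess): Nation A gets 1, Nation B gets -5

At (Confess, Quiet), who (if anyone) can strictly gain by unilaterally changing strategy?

Nation A at (Confess, Quiet) earns 8; deviating to Quiet yields 5 — not better.
Nation B earns 8; deviating to Confess yields -5 — not better.
Neither player can strictly improve; the profile is a Nash equilibrium.

Neither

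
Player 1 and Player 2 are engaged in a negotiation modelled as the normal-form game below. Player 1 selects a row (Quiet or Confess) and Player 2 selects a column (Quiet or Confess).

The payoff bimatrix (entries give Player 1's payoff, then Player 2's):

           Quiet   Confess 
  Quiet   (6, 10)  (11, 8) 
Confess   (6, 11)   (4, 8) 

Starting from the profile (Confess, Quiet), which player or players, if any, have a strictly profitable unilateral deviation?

Player 1 at (Confess, Quiet) earns 6; deviating to Quiet yields 6 — not better.
Player 2 earns 11; deviating to Confess yields 8 — not better.
Neither player can strictly improve; the profile is a Nash equilibrium.

Neither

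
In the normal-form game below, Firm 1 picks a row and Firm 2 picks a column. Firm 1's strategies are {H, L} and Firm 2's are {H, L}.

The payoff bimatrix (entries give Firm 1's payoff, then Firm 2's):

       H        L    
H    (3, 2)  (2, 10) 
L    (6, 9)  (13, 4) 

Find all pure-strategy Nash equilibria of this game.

(L, H)

(H, H): Firm 1 prefers L (6 > 3); Firm 2 prefers L (10 > 2) — not an equilibrium.
(H, L): Firm 1 prefers L (13 > 2) — not an equilibrium.
(L, H): Firm 1 gets 6 ≥ 3 from H, and Firm 2 gets 9 ≥ 4 from L — Nash equilibrium.
(L, L): Firm 2 prefers H (9 > 4) — not an equilibrium.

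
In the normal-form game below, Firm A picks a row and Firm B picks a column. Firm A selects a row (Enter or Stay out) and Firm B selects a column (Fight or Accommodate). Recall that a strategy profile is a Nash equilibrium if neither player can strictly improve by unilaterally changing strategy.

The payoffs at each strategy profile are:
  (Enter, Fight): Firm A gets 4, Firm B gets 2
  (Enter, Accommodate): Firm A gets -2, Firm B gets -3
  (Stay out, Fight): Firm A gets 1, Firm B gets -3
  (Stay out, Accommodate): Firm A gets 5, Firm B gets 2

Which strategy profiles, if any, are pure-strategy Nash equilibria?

(Enter, Fight): Firm A gets 4 ≥ 1 from Stay out, and Firm B gets 2 ≥ -3 from Accommodate — Nash equilibrium.
(Enter, Accommodate): Firm A prefers Stay out (5 > -2); Firm B prefers Fight (2 > -3) — not an equilibrium.
(Stay out, Fight): Firm A prefers Enter (4 > 1); Firm B prefers Accommodate (2 > -3) — not an equilibrium.
(Stay out, Accommodate): Firm A gets 5 ≥ -2 from Enter, and Firm B gets 2 ≥ -3 from Fight — Nash equilibrium.

(Enter, Fight) and (Stay out, Accommodate)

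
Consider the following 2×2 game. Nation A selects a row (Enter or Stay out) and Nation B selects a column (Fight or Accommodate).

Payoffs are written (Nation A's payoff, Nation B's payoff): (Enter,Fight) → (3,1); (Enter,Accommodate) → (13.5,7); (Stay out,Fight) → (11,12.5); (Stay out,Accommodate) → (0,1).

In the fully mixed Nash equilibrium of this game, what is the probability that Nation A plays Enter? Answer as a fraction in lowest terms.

23/35

Let r be the probability that Nation A plays Enter. In a completely mixed equilibrium, Nation B must be indifferent between Fight and Accommodate.
Nation B's expected payoff from Fight is r + 12.5(1−r); from Accommodate it is 7r + (1−r).
Setting these equal: −11.5r + 12.5 = 6r + 1, so r = 23/35.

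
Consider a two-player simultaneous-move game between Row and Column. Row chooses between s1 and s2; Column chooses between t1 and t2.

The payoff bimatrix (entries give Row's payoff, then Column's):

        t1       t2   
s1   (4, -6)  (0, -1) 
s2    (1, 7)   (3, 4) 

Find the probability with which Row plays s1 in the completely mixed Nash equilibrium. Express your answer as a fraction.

3/8

Let r be the probability that Row plays s1. In a completely mixed equilibrium, Column must be indifferent between t1 and t2.
Column's expected payoff from t1 is −6r + 7(1−r); from t2 it is −r + 4(1−r).
Setting these equal: −13r + 7 = −5r + 4, so r = 3/8.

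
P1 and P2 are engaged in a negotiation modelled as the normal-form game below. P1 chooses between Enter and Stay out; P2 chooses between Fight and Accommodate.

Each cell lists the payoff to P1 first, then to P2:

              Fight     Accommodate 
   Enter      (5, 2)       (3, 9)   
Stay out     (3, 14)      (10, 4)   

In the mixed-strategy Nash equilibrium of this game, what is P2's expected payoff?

First find p, the probability P1 plays Enter, from P2's indifference between Fight and Accommodate: 2p + 14(1−p) = 9p + 4(1−p), giving p = 10/17.
Since P2 is indifferent in equilibrium, P2's expected payoff equals the payoff from either column against (10/17, 7/17). Using Fight: 2(10/17) + 14(7/17) = 118/17.

118/17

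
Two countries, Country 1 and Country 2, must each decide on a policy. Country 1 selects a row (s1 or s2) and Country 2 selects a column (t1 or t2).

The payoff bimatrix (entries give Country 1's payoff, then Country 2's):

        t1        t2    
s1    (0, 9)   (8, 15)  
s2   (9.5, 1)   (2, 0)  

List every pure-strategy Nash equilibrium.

(s1, t2) and (s2, t1)

(s1, t1): Country 1 prefers s2 (9.5 > 0); Country 2 prefers t2 (15 > 9) — not an equilibrium.
(s1, t2): Country 1 gets 8 ≥ 2 from s2, and Country 2 gets 15 ≥ 9 from t1 — Nash equilibrium.
(s2, t1): Country 1 gets 9.5 ≥ 0 from s1, and Country 2 gets 1 ≥ 0 from t2 — Nash equilibrium.
(s2, t2): Country 1 prefers s1 (8 > 2); Country 2 prefers t1 (1 > 0) — not an equilibrium.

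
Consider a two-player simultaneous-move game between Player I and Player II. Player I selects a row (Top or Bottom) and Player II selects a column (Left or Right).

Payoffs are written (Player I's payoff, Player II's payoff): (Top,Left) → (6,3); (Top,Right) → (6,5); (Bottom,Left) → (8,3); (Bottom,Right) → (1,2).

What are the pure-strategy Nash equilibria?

(Top, Right) and (Bottom, Left)

(Top, Left): Player I prefers Bottom (8 > 6); Player II prefers Right (5 > 3) — not an equilibrium.
(Top, Right): Player I gets 6 ≥ 1 from Bottom, and Player II gets 5 ≥ 3 from Left — Nash equilibrium.
(Bottom, Left): Player I gets 8 ≥ 6 from Top, and Player II gets 3 ≥ 2 from Right — Nash equilibrium.
(Bottom, Right): Player I prefers Top (6 > 1); Player II prefers Left (3 > 2) — not an equilibrium.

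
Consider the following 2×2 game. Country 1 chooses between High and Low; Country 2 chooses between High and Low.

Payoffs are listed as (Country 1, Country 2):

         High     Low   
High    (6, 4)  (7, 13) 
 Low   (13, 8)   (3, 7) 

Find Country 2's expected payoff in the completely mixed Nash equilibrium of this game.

First find x, the probability Country 1 plays High, from Country 2's indifference between High and Low: 4x + 8(1−x) = 13x + 7(1−x), giving x = 1/10.
Since Country 2 is indifferent in equilibrium, Country 2's expected payoff equals the payoff from either column against (1/10, 9/10). Using High: 4(1/10) + 8(9/10) = 38/5.

38/5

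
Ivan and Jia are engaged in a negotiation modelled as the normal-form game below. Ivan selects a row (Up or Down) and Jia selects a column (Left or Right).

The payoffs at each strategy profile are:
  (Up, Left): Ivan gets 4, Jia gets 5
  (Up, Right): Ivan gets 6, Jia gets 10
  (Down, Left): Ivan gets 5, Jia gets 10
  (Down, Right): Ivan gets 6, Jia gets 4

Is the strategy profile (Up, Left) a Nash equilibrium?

At (Up, Left), Ivan earns 4; switching to Down would give 5, so Ivan would deviate.
Jia earns 5; switching to Right would give 10, so Jia would deviate.
Since at least one player can profitably deviate, this is not a Nash equilibrium.

No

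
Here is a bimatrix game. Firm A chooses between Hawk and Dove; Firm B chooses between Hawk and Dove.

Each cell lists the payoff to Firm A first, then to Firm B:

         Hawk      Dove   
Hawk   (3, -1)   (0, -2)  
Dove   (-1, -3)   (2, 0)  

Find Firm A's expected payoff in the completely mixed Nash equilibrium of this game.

First find y, the probability Firm B plays Hawk, from Firm A's indifference between Hawk and Dove: 3y = −y + 2(1−y), giving y = 1/3.
Since Firm A is indifferent in equilibrium, Firm A's expected payoff equals the payoff from either row against (1/3, 2/3). Using Hawk: 3(1/3) = 1.

1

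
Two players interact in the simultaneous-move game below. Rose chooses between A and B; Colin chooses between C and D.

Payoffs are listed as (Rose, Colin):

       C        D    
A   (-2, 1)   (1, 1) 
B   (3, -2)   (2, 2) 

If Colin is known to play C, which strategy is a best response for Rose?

Against C, Rose earns -2 from A and 3 from B.
So B is the best response.

B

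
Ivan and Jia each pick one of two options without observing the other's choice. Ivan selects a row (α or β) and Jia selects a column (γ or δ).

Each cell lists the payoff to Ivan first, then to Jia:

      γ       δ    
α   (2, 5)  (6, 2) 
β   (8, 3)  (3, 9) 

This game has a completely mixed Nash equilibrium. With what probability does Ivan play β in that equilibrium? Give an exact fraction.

1/3

Let r be the probability that Ivan plays α. In a completely mixed equilibrium, Jia must be indifferent between γ and δ.
Jia's expected payoff from γ is 5r + 3(1−r); from δ it is 2r + 9(1−r).
Setting these equal: 2r + 3 = −7r + 9, so r = 2/3.
Therefore Ivan plays β with probability 1 − 2/3 = 1/3.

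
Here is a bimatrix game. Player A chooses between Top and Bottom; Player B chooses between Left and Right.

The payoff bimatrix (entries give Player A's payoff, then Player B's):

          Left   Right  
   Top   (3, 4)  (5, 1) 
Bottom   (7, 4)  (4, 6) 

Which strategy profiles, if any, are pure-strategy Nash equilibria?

none

(Top, Left): Player A prefers Bottom (7 > 3) — not an equilibrium.
(Top, Right): Player B prefers Left (4 > 1) — not an equilibrium.
(Bottom, Left): Player B prefers Right (6 > 4) — not an equilibrium.
(Bottom, Right): Player A prefers Top (5 > 4) — not an equilibrium.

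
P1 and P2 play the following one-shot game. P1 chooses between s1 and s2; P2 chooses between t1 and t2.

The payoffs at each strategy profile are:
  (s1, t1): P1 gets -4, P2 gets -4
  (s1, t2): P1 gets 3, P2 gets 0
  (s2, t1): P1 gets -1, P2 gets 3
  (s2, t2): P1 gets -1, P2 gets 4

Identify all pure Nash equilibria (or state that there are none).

(s1, t2)

(s1, t1): P1 prefers s2 (-1 > -4); P2 prefers t2 (0 > -4) — not an equilibrium.
(s1, t2): P1 gets 3 ≥ -1 from s2, and P2 gets 0 ≥ -4 from t1 — Nash equilibrium.
(s2, t1): P2 prefers t2 (4 > 3) — not an equilibrium.
(s2, t2): P1 prefers s1 (3 > -1) — not an equilibrium.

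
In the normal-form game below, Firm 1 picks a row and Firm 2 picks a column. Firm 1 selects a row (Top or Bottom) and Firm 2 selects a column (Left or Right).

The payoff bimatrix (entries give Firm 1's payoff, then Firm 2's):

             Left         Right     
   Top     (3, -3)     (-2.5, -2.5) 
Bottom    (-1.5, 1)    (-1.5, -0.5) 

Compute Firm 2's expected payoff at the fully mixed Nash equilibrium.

First find x, the probability Firm 1 plays Top, from Firm 2's indifference between Left and Right: −3x + (1−x) = −2.5x − 0.5(1−x), giving x = 3/4.
Since Firm 2 is indifferent in equilibrium, Firm 2's expected payoff equals the payoff from either column against (3/4, 1/4). Using Left: −3(3/4) + (1/4) = -2.

-2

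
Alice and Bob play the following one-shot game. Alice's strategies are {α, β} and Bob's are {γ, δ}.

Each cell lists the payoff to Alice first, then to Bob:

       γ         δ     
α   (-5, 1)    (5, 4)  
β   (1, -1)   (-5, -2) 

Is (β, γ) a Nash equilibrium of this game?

Yes

At (β, γ), Alice earns 1; switching to α would give -5, so Alice has no profitable deviation.
Bob earns -1; switching to δ would give -2, so Bob has no profitable deviation.
Neither player can gain by a unilateral deviation, so this profile is a Nash equilibrium.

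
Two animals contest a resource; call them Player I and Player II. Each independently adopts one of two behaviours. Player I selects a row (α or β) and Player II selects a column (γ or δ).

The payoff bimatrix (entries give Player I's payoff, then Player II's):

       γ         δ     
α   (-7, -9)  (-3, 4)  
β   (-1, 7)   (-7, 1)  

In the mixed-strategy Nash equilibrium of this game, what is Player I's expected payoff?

-23/5

First find y, the probability Player II plays γ, from Player I's indifference between α and β: −7y − 3(1−y) = −y − 7(1−y), giving y = 2/5.
Since Player I is indifferent in equilibrium, Player I's expected payoff equals the payoff from either row against (2/5, 3/5). Using α: −7(2/5) − 3(3/5) = -23/5.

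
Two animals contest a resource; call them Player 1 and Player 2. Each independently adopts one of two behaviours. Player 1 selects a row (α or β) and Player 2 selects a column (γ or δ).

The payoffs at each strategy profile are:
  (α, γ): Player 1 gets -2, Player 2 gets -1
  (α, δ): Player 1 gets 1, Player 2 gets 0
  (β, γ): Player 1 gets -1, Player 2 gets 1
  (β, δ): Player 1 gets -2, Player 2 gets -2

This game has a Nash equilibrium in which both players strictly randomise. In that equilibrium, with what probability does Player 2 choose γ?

Let q be the probability that Player 2 plays γ. In a completely mixed equilibrium, Player 1 must be indifferent between α and β.
Player 1's expected payoff from α is −2q + (1−q); from β it is −q − 2(1−q).
Setting these equal: −3q + 1 = q − 2, so q = 3/4.

3/4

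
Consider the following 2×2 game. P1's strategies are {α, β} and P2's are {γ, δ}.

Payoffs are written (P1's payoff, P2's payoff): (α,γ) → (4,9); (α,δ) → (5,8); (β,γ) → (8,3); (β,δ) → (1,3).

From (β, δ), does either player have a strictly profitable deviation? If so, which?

P1 at (β, δ) earns 1; deviating to α yields 5 — a strict improvement.
P2 earns 3; deviating to γ yields 3 — not better.
Only P1 has a strictly profitable deviation.

P1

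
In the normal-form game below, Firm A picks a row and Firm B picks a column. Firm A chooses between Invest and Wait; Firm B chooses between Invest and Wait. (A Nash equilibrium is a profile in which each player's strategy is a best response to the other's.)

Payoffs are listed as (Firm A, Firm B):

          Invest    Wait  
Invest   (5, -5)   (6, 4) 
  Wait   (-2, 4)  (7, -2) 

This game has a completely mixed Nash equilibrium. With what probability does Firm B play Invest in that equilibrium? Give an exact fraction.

Let y be the probability that Firm B plays Invest. In a completely mixed equilibrium, Firm A must be indifferent between Invest and Wait.
Firm A's expected payoff from Invest is 5y + 6(1−y); from Wait it is −2y + 7(1−y).
Setting these equal: −y + 6 = −9y + 7, so y = 1/8.

1/8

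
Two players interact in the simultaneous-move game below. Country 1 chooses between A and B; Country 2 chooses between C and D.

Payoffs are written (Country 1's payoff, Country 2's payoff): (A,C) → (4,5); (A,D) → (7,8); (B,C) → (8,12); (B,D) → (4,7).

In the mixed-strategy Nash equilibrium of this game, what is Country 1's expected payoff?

40/7

First find q, the probability Country 2 plays C, from Country 1's indifference between A and B: 4q + 7(1−q) = 8q + 4(1−q), giving q = 3/7.
Since Country 1 is indifferent in equilibrium, Country 1's expected payoff equals the payoff from either row against (3/7, 4/7). Using A: 4(3/7) + 7(4/7) = 40/7.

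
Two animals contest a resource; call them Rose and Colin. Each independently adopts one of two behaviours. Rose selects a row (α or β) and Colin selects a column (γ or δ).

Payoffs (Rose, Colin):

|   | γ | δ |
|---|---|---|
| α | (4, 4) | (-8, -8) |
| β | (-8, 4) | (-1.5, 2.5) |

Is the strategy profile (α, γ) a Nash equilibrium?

Yes

At (α, γ), Rose earns 4; switching to β would give -8, so Rose has no profitable deviation.
Colin earns 4; switching to δ would give -8, so Colin has no profitable deviation.
Neither player can gain by a unilateral deviation, so this profile is a Nash equilibrium.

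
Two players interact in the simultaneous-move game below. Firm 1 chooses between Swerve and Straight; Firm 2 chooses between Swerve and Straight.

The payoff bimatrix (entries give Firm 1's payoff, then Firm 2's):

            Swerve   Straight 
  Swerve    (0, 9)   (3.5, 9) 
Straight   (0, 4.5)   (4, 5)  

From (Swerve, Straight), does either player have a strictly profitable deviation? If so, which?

Firm 1 at (Swerve, Straight) earns 3.5; deviating to Straight yields 4 — a strict improvement.
Firm 2 earns 9; deviating to Swerve yields 9 — not better.
Only Firm 1 has a strictly profitable deviation.

Firm 1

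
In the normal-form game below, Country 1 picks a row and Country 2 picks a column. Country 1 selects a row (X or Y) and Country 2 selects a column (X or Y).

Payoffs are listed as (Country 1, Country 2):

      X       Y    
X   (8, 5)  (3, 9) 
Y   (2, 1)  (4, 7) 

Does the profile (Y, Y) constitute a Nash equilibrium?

At (Y, Y), Country 1 earns 4; switching to X would give 3, so Country 1 has no profitable deviation.
Country 2 earns 7; switching to X would give 1, so Country 2 has no profitable deviation.
Neither player can gain by a unilateral deviation, so this profile is a Nash equilibrium.

Yes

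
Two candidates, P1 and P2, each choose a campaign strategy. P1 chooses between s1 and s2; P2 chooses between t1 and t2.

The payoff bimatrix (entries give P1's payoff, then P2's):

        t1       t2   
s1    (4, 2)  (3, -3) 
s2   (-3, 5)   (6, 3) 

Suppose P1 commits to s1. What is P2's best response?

t1

Against s1, P2 earns 2 from t1 and -3 from t2.
So t1 is the best response.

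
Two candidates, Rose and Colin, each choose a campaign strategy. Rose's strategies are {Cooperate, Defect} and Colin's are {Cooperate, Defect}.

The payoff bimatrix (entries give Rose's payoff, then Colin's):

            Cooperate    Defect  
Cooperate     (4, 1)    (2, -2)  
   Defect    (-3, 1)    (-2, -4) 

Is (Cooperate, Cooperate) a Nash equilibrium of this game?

Yes

At (Cooperate, Cooperate), Rose earns 4; switching to Defect would give -3, so Rose has no profitable deviation.
Colin earns 1; switching to Defect would give -2, so Colin has no profitable deviation.
Neither player can gain by a unilateral deviation, so this profile is a Nash equilibrium.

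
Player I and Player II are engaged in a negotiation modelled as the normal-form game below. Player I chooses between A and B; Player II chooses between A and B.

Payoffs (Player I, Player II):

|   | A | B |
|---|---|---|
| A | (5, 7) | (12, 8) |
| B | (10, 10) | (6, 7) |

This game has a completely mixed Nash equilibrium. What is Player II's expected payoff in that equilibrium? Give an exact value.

First find p, the probability Player I plays A, from Player II's indifference between A and B: 7p + 10(1−p) = 8p + 7(1−p), giving p = 3/4.
Since Player II is indifferent in equilibrium, Player II's expected payoff equals the payoff from either column against (3/4, 1/4). Using A: 7(3/4) + 10(1/4) = 31/4.

31/4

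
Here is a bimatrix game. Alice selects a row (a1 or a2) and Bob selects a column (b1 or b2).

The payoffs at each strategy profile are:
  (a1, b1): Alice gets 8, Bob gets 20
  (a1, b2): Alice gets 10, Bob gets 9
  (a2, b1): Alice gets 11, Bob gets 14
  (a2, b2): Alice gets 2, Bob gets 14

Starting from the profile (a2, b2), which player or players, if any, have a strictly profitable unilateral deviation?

Alice at (a2, b2) earns 2; deviating to a1 yields 10 — a strict improvement.
Bob earns 14; deviating to b1 yields 14 — not better.
Only Alice has a strictly profitable deviation.

Alice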